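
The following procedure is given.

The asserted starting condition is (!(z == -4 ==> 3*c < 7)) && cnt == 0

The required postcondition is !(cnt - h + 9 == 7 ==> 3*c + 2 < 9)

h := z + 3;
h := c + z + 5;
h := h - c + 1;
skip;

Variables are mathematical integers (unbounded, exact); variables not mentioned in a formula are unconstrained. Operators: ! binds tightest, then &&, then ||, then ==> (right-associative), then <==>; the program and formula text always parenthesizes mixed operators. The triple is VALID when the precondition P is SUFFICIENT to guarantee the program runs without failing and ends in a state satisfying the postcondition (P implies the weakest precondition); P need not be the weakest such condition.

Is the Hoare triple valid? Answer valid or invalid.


Working backward. After the program, the postcondition !(cnt - h + 9 == 7 ==> 3*c + 2 < 9) must hold; in canonical form it is !(cnt == h - 2 ==> 3*c < 7).
Before skip: !(cnt == h - 2 ==> 3*c < 7)
Before h := h - c + 1: !(c + cnt == h - 1 ==> 3*c < 7)
Before h := c + z + 5: !(cnt == z + 4 ==> 3*c < 7)
Before h := z + 3: !(cnt == z + 4 ==> 3*c < 7)
The weakest precondition is !(cnt == z + 4 ==> 3*c < 7).
Check whether (!(z == -4 ==> 3*c < 7)) && cnt == 0 implies it.
Every state satisfying the precondition satisfies the weakest precondition: the implication holds.
Answer: valid


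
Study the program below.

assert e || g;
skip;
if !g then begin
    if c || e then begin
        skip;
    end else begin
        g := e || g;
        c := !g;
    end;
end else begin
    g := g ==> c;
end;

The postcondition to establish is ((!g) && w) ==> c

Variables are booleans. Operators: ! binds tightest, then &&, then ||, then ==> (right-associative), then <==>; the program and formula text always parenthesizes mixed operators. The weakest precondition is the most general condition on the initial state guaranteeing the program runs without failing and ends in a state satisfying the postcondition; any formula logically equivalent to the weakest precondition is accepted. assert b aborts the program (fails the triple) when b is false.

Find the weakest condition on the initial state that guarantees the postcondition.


Working backward. After the program, ((!g) && w) ==> c must hold.
Then branch requires ((c || e) ==> (((!g) && w) ==> c)) && ((!(c || e)) ==> (((!(e || g)) && w) ==> (!(e || g)))); else branch requires ((!(g ==> c)) && w) ==> c.
Before the if: ((!g) ==> (((c || e) ==> (((!g) && w) ==> c)) && ((!(c || e)) ==> (((!(e || g)) && w) ==> (!(e || g)))))) && (g ==> (((!(g ==> c)) && w) ==> c))
Before skip: ((!g) ==> (((c || e) ==> (((!g) && w) ==> c)) && ((!(c || e)) ==> (((!(e || g)) && w) ==> (!(e || g)))))) && (g ==> (((!(g ==> c)) && w) ==> c))
Before assert e || g: (e || g) && ((!g) ==> (((c || e) ==> (((!g) && w) ==> c)) && ((!(c || e)) ==> (((!(e || g)) && w) ==> (!(e || g)))))) && (g ==> (((!(g ==> c)) && w) ==> c))
Answer: WP = (e || g) && ((!g) ==> (((c || e) ==> (((!g) && w) ==> c)) && ((!(c || e)) ==> (((!(e || g)) && w) ==> (!(e || g)))))) && (g ==> (((!(g ==> c)) && w) ==> c))


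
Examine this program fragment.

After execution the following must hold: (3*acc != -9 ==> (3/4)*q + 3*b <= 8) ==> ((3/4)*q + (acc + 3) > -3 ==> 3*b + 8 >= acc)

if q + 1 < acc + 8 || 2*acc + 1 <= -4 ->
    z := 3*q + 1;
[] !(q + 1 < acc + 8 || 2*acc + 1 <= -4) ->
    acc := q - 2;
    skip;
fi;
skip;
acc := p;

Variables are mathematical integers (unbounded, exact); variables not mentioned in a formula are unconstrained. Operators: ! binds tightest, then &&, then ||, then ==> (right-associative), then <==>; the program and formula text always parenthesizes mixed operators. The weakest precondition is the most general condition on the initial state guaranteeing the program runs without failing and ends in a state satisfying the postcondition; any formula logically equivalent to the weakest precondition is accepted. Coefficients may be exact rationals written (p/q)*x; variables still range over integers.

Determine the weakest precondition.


Working backward. After the program, the postcondition (3*acc != -9 ==> (3/4)*q + 3*b <= 8) ==> ((3/4)*q + (acc + 3) > -3 ==> 3*b + 8 >= acc) must hold; in canonical form it is (3*acc != -9 ==> 3*b + (3/4)*q <= 8) ==> (acc + (3/4)*q > -6 ==> 3*b >= acc - 8).
Before acc := p: (3*p != -9 ==> 3*b + (3/4)*q <= 8) ==> (p + (3/4)*q > -6 ==> 3*b >= p - 8)
Before skip: (3*p != -9 ==> 3*b + (3/4)*q <= 8) ==> (p + (3/4)*q > -6 ==> 3*b >= p - 8)
Then branch requires (3*p != -9 ==> 3*b + (3/4)*q <= 8) ==> (p + (3/4)*q > -6 ==> 3*b >= p - 8); else branch requires (3*p != -9 ==> 3*b + (3/4)*q <= 8) ==> (p + (3/4)*q > -6 ==> 3*b >= p - 8).
Before the if: ((q < acc + 7 || 2*acc <= -5) ==> ((3*p != -9 ==> 3*b + (3/4)*q <= 8) ==> (p + (3/4)*q > -6 ==> 3*b >= p - 8))) && ((!(q < acc + 7 || 2*acc <= -5)) ==> ((3*p != -9 ==> 3*b + (3/4)*q <= 8) ==> (p + (3/4)*q > -6 ==> 3*b >= p - 8)))
Answer: WP = ((q < acc + 7 || 2*acc <= -5) ==> ((3*p != -9 ==> 3*b + (3/4)*q <= 8) ==> (p + (3/4)*q > -6 ==> 3*b >= p - 8))) && ((!(q < acc + 7 || 2*acc <= -5)) ==> ((3*p != -9 ==> 3*b + (3/4)*q <= 8) ==> (p + (3/4)*q > -6 ==> 3*b >= p - 8)))


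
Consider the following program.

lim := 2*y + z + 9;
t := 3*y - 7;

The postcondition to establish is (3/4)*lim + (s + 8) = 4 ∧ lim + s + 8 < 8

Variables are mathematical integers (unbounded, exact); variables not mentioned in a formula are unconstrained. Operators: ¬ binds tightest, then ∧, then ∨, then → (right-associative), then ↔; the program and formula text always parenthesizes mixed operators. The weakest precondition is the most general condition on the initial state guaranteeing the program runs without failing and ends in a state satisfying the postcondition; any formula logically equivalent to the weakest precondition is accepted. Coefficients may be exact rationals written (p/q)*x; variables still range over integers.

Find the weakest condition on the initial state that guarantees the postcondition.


Working backward. After the program, the postcondition (3/4)*lim + (s + 8) = 4 ∧ lim + s + 8 < 8 must hold; in canonical form it is (3/4)*lim + s = -4 ∧ lim + s < 0.
Before t := 3*y - 7: (3/4)*lim + s = -4 ∧ lim + s < 0
Before lim := 2*y + z + 9: s + (3/2)*y + (3/4)*z = -43/4 ∧ s + 2*y + z < -9
Answer: WP = s + (3/2)*y + (3/4)*z = -43/4 ∧ s + 2*y + z < -9


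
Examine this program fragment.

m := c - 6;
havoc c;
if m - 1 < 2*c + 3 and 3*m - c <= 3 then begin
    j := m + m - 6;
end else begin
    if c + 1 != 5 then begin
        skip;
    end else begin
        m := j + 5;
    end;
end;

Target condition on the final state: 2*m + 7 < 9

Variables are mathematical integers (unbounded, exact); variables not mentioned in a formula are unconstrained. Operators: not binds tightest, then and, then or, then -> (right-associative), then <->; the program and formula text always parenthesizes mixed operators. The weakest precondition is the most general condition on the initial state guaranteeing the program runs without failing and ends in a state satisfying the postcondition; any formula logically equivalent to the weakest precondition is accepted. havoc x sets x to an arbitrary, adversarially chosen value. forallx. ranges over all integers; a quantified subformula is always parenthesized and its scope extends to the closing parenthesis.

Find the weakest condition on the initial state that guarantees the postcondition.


Working backward. After the program, the postcondition 2*m + 7 < 9 must hold; in canonical form it is 2*m < 2.
Then branch requires 2*m < 2; else branch requires (c != 4 -> 2*m < 2) and ((not (c != 4)) -> 2*j < -8).
Before the if: ((m < 2*c + 4 and 3*m <= c + 3) -> 2*m < 2) and ((not (m < 2*c + 4 and 3*m <= c + 3)) -> ((c != 4 -> 2*m < 2) and ((not (c != 4)) -> 2*j < -8)))
Before havoc c: forall c_1. (((m < 2*c_1 + 4 and 3*m <= c_1 + 3) -> 2*m < 2) and ((not (m < 2*c_1 + 4 and 3*m <= c_1 + 3)) -> ((c_1 != 4 -> 2*m < 2) and ((not (c_1 != 4)) -> 2*j < -8))))
Before m := c - 6: forall c_1. (((c < 2*c_1 + 10 and 3*c <= c_1 + 21) -> 2*c < 14) and ((not (c < 2*c_1 + 10 and 3*c <= c_1 + 21)) -> ((c_1 != 4 -> 2*c < 14) and ((not (c_1 != 4)) -> 2*j < -8))))
Answer: WP = forall c_1. (((c < 2*c_1 + 10 and 3*c <= c_1 + 21) -> 2*c < 14) and ((not (c < 2*c_1 + 10 and 3*c <= c_1 + 21)) -> ((c_1 != 4 -> 2*c < 14) and ((not (c_1 != 4)) -> 2*j < -8))))


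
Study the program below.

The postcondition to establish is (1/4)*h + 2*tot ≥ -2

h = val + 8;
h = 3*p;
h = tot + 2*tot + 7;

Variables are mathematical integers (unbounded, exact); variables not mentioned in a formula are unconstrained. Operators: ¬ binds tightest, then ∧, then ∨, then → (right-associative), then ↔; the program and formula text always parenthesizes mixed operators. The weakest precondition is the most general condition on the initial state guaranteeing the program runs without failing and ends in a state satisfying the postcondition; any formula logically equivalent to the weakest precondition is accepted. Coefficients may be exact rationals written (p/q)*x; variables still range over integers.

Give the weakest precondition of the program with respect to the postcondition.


Working backward. After the program, (1/4)*h + 2*tot ≥ -2 must hold.
Before h := tot + 2*tot + 7: (11/4)*tot ≥ -15/4
Before h := 3*p: (11/4)*tot ≥ -15/4
Before h := val + 8: (11/4)*tot ≥ -15/4
Answer: WP = (11/4)*tot ≥ -15/4


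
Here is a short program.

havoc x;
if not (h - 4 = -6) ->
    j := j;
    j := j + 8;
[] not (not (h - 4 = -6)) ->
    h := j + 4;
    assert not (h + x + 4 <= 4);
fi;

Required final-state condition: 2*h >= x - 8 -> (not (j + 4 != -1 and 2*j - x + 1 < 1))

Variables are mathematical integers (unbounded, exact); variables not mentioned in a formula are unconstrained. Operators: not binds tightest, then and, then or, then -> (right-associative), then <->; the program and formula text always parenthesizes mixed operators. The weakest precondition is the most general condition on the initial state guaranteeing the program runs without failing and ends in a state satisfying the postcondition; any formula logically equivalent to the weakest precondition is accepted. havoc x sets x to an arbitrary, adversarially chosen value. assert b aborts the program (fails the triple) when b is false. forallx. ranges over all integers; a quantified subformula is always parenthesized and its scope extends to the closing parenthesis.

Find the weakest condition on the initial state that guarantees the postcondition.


Working backward. After the program, the postcondition 2*h >= x - 8 -> (not (j + 4 != -1 and 2*j - x + 1 < 1)) must hold; in canonical form it is 2*h >= x - 8 -> (not (j != -5 and 2*j < x)).
Then branch requires 2*h >= x - 8 -> (not (j != -13 and 2*j < x - 16)); else branch requires (not (j + x <= -4)) and (2*j >= x - 16 -> (not (j != -5 and 2*j < x))).
Before the if: ((not (h = -2)) -> (2*h >= x - 8 -> (not (j != -13 and 2*j < x - 16)))) and (h = -2 -> ((not (j + x <= -4)) and (2*j >= x - 16 -> (not (j != -5 and 2*j < x)))))
Before havoc x: forall x_1. (((not (h = -2)) -> (2*h >= x_1 - 8 -> (not (j != -13 and 2*j < x_1 - 16)))) and (h = -2 -> ((not (j + x_1 <= -4)) and (2*j >= x_1 - 16 -> (not (j != -5 and 2*j < x_1))))))
Answer: WP = forall x_1. (((not (h = -2)) -> (2*h >= x_1 - 8 -> (not (j != -13 and 2*j < x_1 - 16)))) and (h = -2 -> ((not (j + x_1 <= -4)) and (2*j >= x_1 - 16 -> (not (j != -5 and 2*j < x_1))))))


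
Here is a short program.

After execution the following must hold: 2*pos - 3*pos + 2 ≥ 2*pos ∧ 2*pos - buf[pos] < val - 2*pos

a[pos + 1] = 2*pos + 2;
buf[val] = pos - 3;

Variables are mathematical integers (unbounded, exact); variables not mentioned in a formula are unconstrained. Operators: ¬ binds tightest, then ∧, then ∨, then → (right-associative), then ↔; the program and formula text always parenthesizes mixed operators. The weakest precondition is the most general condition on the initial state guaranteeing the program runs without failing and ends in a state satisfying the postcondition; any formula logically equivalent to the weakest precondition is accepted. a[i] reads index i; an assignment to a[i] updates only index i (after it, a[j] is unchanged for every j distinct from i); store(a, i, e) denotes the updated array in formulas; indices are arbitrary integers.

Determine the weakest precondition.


Working backward. After the program, the postcondition 2*pos - 3*pos + 2 ≥ 2*pos ∧ 2*pos - buf[pos] < val - 2*pos must hold; in canonical form it is 3*pos ≤ 2 ∧ 4*pos < buf[pos] + val.
Before buf[val] := pos - 3: 3*pos ≤ 2 ∧ 4*pos < store(buf, val, pos - 3)[pos] + val
Before a[pos + 1] := 2*pos + 2: 3*pos ≤ 2 ∧ 4*pos < store(buf, val, pos - 3)[pos] + val
Answer: WP = 3*pos ≤ 2 ∧ 4*pos < store(buf, val, pos - 3)[pos] + val


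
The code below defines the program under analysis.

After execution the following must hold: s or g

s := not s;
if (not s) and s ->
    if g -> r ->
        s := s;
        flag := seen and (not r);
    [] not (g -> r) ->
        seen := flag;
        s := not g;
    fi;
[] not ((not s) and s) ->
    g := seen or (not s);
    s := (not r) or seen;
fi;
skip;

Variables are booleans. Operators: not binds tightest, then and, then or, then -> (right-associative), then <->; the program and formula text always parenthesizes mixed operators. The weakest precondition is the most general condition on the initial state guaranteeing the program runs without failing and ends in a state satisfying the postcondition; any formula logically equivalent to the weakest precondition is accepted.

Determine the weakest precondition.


Working backward. After the program, s or g must hold.
Before skip: s or g
Then branch requires (g -> r) -> (s or g); else branch requires (not r) or seen or (not s).
Before the if: (not r) or seen or (not s)
Before s := not s: (not r) or seen or s
Answer: WP = (not r) or seen or s


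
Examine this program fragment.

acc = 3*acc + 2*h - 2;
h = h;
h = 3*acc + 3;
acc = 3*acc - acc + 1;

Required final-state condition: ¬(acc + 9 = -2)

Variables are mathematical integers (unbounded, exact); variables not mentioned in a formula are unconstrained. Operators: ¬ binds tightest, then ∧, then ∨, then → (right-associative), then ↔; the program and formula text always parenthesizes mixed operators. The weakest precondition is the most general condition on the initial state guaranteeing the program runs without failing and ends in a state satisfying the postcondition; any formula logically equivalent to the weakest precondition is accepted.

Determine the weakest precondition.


Working backward. After the program, the postcondition ¬(acc + 9 = -2) must hold; in canonical form it is ¬(acc = -11).
Before acc := 3*acc - acc + 1: ¬(2*acc = -12)
Before h := 3*acc + 3: ¬(2*acc = -12)
Before h := h: ¬(2*acc = -12)
Before acc := 3*acc + 2*h - 2: ¬(6*acc + 4*h = -8)
Answer: WP = ¬(6*acc + 4*h = -8)


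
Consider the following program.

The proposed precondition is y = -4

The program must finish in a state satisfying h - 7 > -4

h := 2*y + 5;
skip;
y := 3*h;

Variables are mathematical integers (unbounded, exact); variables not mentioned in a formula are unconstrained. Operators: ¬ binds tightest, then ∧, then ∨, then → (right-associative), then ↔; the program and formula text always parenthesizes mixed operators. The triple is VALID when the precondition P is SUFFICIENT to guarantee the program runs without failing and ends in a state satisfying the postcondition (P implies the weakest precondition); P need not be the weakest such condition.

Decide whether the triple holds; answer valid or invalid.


Working backward. After the program, the postcondition h - 7 > -4 must hold; in canonical form it is h > 3.
Before y := 3*h: h > 3
Before skip: h > 3
Before h := 2*y + 5: 2*y > -2
The weakest precondition is 2*y > -2.
Check whether y = -4 implies it.
Countermodel: at the initial state y = -4, the precondition holds but the weakest precondition fails.
Answer: invalid


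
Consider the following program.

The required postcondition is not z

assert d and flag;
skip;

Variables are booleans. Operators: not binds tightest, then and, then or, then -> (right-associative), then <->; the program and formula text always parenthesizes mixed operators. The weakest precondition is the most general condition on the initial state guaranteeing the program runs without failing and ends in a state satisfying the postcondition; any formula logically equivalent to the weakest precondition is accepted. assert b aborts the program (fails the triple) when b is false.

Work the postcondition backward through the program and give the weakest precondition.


Working backward. After the program, not z must hold.
Before skip: not z
Before assert d and flag: d and flag and (not z)
Answer: WP = d and flag and (not z)


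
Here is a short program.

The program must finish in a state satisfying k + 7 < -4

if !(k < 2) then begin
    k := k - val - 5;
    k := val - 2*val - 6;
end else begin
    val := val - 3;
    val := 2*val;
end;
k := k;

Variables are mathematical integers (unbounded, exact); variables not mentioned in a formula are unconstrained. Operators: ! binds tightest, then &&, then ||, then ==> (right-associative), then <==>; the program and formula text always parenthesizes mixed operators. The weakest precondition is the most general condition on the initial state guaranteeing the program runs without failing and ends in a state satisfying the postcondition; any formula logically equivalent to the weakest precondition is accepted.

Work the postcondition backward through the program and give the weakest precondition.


Working backward. After the program, the postcondition k + 7 < -4 must hold; in canonical form it is k < -11.
Before k := k: k < -11
Then branch requires val > 5; else branch requires k < -11.
Before the if: ((!(k < 2)) ==> val > 5) && (k < 2 ==> k < -11)
Answer: WP = ((!(k < 2)) ==> val > 5) && (k < 2 ==> k < -11)


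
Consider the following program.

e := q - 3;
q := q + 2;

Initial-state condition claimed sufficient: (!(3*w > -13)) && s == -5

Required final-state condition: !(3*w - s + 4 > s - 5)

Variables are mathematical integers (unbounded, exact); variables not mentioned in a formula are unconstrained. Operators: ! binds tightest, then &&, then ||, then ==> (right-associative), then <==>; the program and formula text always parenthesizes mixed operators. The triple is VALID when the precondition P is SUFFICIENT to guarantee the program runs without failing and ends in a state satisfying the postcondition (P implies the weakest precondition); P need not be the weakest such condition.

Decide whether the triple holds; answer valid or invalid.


Working backward. After the program, the postcondition !(3*w - s + 4 > s - 5) must hold; in canonical form it is !(3*w > 2*s - 9).
Before q := q + 2: !(3*w > 2*s - 9)
Before e := q - 3: !(3*w > 2*s - 9)
The weakest precondition is !(3*w > 2*s - 9).
Check whether (!(3*w > -13)) && s == -5 implies it.
Countermodel: at the initial state s = -5, w = -6, the precondition holds but the weakest precondition fails.
Answer: invalid


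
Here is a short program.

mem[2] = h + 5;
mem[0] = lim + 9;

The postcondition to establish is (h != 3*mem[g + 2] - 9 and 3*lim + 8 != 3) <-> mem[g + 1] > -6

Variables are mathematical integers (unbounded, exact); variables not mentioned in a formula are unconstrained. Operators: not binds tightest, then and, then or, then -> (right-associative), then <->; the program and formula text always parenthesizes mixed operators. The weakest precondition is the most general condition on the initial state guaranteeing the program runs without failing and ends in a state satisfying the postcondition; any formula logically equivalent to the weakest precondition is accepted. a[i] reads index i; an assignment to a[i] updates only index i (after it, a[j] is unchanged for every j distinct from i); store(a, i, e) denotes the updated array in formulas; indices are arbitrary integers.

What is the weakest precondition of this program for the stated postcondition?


Working backward. After the program, the postcondition (h != 3*mem[g + 2] - 9 and 3*lim + 8 != 3) <-> mem[g + 1] > -6 must hold; in canonical form it is (h != 3*mem[g + 2] - 9 and 3*lim != -5) <-> mem[g + 1] > -6.
Before mem[0] := lim + 9: (h != 3*store(mem, 0, lim + 9)[g + 2] - 9 and 3*lim != -5) <-> store(mem, 0, lim + 9)[g + 1] > -6
Before mem[2] := h + 5: (h != 3*store(store(mem, 2, h + 5), 0, lim + 9)[g + 2] - 9 and 3*lim != -5) <-> store(store(mem, 2, h + 5), 0, lim + 9)[g + 1] > -6
Answer: WP = (h != 3*store(store(mem, 2, h + 5), 0, lim + 9)[g + 2] - 9 and 3*lim != -5) <-> store(store(mem, 2, h + 5), 0, lim + 9)[g + 1] > -6


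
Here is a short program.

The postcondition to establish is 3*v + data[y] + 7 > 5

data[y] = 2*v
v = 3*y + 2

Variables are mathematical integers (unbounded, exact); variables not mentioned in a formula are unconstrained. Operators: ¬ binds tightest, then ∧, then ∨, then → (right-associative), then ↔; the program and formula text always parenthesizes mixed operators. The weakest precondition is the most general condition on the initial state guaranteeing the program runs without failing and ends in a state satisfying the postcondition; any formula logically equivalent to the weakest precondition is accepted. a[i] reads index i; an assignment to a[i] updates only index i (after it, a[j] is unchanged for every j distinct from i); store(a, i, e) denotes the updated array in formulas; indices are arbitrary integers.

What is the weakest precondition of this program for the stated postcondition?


Working backward. After the program, the postcondition 3*v + data[y] + 7 > 5 must hold; in canonical form it is data[y] + 3*v > -2.
Before v := 3*y + 2: data[y] + 9*y > -8
Before data[y] := 2*v: store(data, y, 2*v)[y] + 9*y > -8
Answer: WP = store(data, y, 2*v)[y] + 9*y > -8


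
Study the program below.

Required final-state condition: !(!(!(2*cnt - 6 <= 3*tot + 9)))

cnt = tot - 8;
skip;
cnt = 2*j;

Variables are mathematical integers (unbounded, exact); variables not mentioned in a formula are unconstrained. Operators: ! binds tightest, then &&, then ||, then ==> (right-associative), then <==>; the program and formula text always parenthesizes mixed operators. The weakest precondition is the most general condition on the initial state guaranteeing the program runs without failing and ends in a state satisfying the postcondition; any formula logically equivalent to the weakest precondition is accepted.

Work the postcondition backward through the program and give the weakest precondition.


Working backward. After the program, the postcondition !(!(!(2*cnt - 6 <= 3*tot + 9))) must hold; in canonical form it is !(2*cnt <= 3*tot + 15).
Before cnt := 2*j: !(4*j <= 3*tot + 15)
Before skip: !(4*j <= 3*tot + 15)
Before cnt := tot - 8: !(4*j <= 3*tot + 15)
Answer: WP = !(4*j <= 3*tot + 15)


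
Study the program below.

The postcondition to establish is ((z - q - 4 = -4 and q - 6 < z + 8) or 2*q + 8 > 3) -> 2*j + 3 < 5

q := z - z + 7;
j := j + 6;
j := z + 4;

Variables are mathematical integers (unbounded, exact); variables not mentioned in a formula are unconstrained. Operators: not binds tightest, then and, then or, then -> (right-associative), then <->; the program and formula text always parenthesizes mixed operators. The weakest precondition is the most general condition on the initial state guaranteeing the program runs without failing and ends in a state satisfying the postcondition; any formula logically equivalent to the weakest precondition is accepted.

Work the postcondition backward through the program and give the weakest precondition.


Working backward. After the program, the postcondition ((z - q - 4 = -4 and q - 6 < z + 8) or 2*q + 8 > 3) -> 2*j + 3 < 5 must hold; in canonical form it is ((z = q and q < z + 14) or 2*q > -5) -> 2*j < 2.
Before j := z + 4: ((z = q and q < z + 14) or 2*q > -5) -> 2*z < -6
Before j := j + 6: ((z = q and q < z + 14) or 2*q > -5) -> 2*z < -6
Before q := z - z + 7: 2*z < -6
Answer: WP = 2*z < -6


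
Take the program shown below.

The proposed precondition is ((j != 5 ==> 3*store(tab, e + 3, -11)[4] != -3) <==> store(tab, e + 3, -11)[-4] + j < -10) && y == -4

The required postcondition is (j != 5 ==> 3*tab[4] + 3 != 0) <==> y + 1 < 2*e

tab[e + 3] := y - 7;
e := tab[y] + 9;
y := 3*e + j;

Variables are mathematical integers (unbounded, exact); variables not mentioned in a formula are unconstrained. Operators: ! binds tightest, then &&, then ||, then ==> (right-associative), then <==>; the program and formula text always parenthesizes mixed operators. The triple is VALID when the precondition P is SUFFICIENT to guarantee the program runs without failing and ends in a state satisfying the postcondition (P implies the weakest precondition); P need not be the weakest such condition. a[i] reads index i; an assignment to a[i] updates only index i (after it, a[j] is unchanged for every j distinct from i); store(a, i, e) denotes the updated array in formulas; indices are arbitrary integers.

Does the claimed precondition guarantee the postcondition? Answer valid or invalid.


Working backward. After the program, the postcondition (j != 5 ==> 3*tab[4] + 3 != 0) <==> y + 1 < 2*e must hold; in canonical form it is (j != 5 ==> 3*tab[4] != -3) <==> y < 2*e - 1.
Before y := 3*e + j: (j != 5 ==> 3*tab[4] != -3) <==> e + j < -1
Before e := tab[y] + 9: (j != 5 ==> 3*tab[4] != -3) <==> tab[y] + j < -10
Before tab[e + 3] := y - 7: (j != 5 ==> 3*store(tab, e + 3, y - 7)[4] != -3) <==> store(tab, e + 3, y - 7)[y] + j < -10
The weakest precondition is (j != 5 ==> 3*store(tab, e + 3, y - 7)[4] != -3) <==> store(tab, e + 3, y - 7)[y] + j < -10.
Check whether ((j != 5 ==> 3*store(tab, e + 3, -11)[4] != -3) <==> store(tab, e + 3, -11)[-4] + j < -10) && y == -4 implies it.
Every state satisfying the precondition satisfies the weakest precondition: the implication holds.
Answer: valid


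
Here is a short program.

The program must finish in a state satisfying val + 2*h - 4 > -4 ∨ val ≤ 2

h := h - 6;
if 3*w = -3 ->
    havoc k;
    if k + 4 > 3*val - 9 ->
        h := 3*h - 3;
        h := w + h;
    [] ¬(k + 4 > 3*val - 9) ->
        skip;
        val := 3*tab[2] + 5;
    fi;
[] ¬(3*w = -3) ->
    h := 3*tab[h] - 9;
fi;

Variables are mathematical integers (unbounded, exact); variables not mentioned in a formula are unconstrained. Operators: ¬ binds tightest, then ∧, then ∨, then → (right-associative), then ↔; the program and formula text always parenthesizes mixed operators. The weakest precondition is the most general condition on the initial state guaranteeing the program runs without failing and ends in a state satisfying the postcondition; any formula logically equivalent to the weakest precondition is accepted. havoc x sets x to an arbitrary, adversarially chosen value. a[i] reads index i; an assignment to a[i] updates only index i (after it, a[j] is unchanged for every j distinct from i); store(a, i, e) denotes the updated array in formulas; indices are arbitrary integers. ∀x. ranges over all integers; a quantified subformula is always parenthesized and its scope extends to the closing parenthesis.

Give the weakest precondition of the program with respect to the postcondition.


Working backward. After the program, the postcondition val + 2*h - 4 > -4 ∨ val ≤ 2 must hold; in canonical form it is 2*h + val > 0 ∨ val ≤ 2.
Then branch requires ∀k_1. ((k_1 > 3*val - 13 → (6*h + val + 2*w > 6 ∨ val ≤ 2)) ∧ ((¬(k_1 > 3*val - 13)) → (3*tab[2] + 2*h > -5 ∨ 3*tab[2] ≤ -3))); else branch requires 6*tab[h] + val > 18 ∨ val ≤ 2.
Before the if: (3*w = -3 → (∀k_1. ((k_1 > 3*val - 13 → (6*h + val + 2*w > 6 ∨ val ≤ 2)) ∧ ((¬(k_1 > 3*val - 13)) → (3*tab[2] + 2*h > -5 ∨ 3*tab[2] ≤ -3))))) ∧ ((¬(3*w = -3)) → (6*tab[h] + val > 18 ∨ val ≤ 2))
Before h := h - 6: (3*w = -3 → (∀k_1. ((k_1 > 3*val - 13 → (6*h + val + 2*w > 42 ∨ val ≤ 2)) ∧ ((¬(k_1 > 3*val - 13)) → (3*tab[2] + 2*h > 7 ∨ 3*tab[2] ≤ -3))))) ∧ ((¬(3*w = -3)) → (6*tab[h - 6] + val > 18 ∨ val ≤ 2))
Answer: WP = (3*w = -3 → (∀k_1. ((k_1 > 3*val - 13 → (6*h + val + 2*w > 42 ∨ val ≤ 2)) ∧ ((¬(k_1 > 3*val - 13)) → (3*tab[2] + 2*h > 7 ∨ 3*tab[2] ≤ -3))))) ∧ ((¬(3*w = -3)) → (6*tab[h - 6] + val > 18 ∨ val ≤ 2))


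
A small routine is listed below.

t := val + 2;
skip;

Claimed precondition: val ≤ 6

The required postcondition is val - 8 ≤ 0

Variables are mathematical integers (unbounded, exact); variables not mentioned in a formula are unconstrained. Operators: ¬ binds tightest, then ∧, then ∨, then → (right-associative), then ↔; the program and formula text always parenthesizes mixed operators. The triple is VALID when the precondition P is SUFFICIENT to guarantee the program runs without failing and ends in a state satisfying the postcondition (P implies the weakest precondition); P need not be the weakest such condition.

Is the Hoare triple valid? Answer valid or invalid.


Working backward. After the program, the postcondition val - 8 ≤ 0 must hold; in canonical form it is val ≤ 8.
Before skip: val ≤ 8
Before t := val + 2: val ≤ 8
The weakest precondition is val ≤ 8.
Check whether val ≤ 6 implies it.
Every state satisfying the precondition satisfies the weakest precondition: the implication holds.
Answer: valid


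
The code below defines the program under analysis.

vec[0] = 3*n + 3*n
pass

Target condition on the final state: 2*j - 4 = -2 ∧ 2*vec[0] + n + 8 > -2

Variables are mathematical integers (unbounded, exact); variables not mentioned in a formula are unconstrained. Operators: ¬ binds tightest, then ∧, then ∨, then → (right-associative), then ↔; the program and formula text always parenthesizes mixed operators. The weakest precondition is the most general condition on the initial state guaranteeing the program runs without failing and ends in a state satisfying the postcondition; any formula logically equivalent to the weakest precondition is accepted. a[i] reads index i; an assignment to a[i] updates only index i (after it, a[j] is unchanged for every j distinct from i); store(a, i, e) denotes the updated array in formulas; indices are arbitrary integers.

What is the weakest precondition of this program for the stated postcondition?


Working backward. After the program, the postcondition 2*j - 4 = -2 ∧ 2*vec[0] + n + 8 > -2 must hold; in canonical form it is 2*j = 2 ∧ 2*vec[0] + n > -10.
Before skip: 2*j = 2 ∧ 2*vec[0] + n > -10
Before vec[0] := 3*n + 3*n: 2*j = 2 ∧ 13*n > -10
Answer: WP = 2*j = 2 ∧ 13*n > -10


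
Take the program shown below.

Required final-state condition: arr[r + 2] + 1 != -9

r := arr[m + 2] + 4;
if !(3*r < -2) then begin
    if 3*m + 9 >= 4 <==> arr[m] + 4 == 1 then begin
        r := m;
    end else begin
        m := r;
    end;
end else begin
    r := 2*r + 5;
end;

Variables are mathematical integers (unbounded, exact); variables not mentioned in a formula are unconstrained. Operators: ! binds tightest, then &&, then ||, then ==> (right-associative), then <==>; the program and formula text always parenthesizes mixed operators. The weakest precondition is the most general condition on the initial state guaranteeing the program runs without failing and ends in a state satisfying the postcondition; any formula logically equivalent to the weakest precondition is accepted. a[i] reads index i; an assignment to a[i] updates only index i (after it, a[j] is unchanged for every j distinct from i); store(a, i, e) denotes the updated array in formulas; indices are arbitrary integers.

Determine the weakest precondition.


Working backward. After the program, the postcondition arr[r + 2] + 1 != -9 must hold; in canonical form it is arr[r + 2] != -10.
Then branch requires ((3*m >= -5 <==> arr[m] == -3) ==> arr[m + 2] != -10) && ((!(3*m >= -5 <==> arr[m] == -3)) ==> arr[r + 2] != -10); else branch requires arr[2*r + 7] != -10.
Before the if: ((!(3*r < -2)) ==> (((3*m >= -5 <==> arr[m] == -3) ==> arr[m + 2] != -10) && ((!(3*m >= -5 <==> arr[m] == -3)) ==> arr[r + 2] != -10))) && (3*r < -2 ==> arr[2*r + 7] != -10)
Before r := arr[m + 2] + 4: ((!(3*arr[m + 2] < -14)) ==> (((3*m >= -5 <==> arr[m] == -3) ==> arr[m + 2] != -10) && ((!(3*m >= -5 <==> arr[m] == -3)) ==> arr[arr[m + 2] + 6] != -10))) && (3*arr[m + 2] < -14 ==> arr[2*arr[m + 2] + 15] != -10)
Answer: WP = ((!(3*arr[m + 2] < -14)) ==> (((3*m >= -5 <==> arr[m] == -3) ==> arr[m + 2] != -10) && ((!(3*m >= -5 <==> arr[m] == -3)) ==> arr[arr[m + 2] + 6] != -10))) && (3*arr[m + 2] < -14 ==> arr[2*arr[m + 2] + 15] != -10)


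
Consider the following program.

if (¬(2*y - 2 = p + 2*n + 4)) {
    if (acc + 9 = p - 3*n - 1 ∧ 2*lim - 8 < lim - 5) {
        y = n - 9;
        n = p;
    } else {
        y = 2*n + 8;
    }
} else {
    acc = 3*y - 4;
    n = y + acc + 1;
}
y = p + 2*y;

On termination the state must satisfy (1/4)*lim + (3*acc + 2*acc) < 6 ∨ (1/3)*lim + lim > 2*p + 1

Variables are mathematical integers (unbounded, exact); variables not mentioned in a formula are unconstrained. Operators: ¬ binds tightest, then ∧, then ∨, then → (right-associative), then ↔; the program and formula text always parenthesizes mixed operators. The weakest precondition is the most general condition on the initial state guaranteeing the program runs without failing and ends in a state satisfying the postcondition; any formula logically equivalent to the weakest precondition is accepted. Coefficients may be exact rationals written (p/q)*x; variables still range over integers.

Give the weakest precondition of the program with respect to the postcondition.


Working backward. After the program, the postcondition (1/4)*lim + (3*acc + 2*acc) < 6 ∨ (1/3)*lim + lim > 2*p + 1 must hold; in canonical form it is 5*acc + (1/4)*lim < 6 ∨ (4/3)*lim > 2*p + 1.
Before y := p + 2*y: 5*acc + (1/4)*lim < 6 ∨ (4/3)*lim > 2*p + 1
Then branch requires ((acc + 3*n = p - 10 ∧ lim < 3) → (5*acc + (1/4)*lim < 6 ∨ (4/3)*lim > 2*p + 1)) ∧ ((¬(acc + 3*n = p - 10 ∧ lim < 3)) → (5*acc + (1/4)*lim < 6 ∨ (4/3)*lim > 2*p + 1)); else branch requires (1/4)*lim + 15*y < 26 ∨ (4/3)*lim > 2*p + 1.
Before the if: ((¬(2*y = 2*n + p + 6)) → (((acc + 3*n = p - 10 ∧ lim < 3) → (5*acc + (1/4)*lim < 6 ∨ (4/3)*lim > 2*p + 1)) ∧ ((¬(acc + 3*n = p - 10 ∧ lim < 3)) → (5*acc + (1/4)*lim < 6 ∨ (4/3)*lim > 2*p + 1)))) ∧ (2*y = 2*n + p + 6 → ((1/4)*lim + 15*y < 26 ∨ (4/3)*lim > 2*p + 1))
Answer: WP = ((¬(2*y = 2*n + p + 6)) → (((acc + 3*n = p - 10 ∧ lim < 3) → (5*acc + (1/4)*lim < 6 ∨ (4/3)*lim > 2*p + 1)) ∧ ((¬(acc + 3*n = p - 10 ∧ lim < 3)) → (5*acc + (1/4)*lim < 6 ∨ (4/3)*lim > 2*p + 1)))) ∧ (2*y = 2*n + p + 6 → ((1/4)*lim + 15*y < 26 ∨ (4/3)*lim > 2*p + 1))


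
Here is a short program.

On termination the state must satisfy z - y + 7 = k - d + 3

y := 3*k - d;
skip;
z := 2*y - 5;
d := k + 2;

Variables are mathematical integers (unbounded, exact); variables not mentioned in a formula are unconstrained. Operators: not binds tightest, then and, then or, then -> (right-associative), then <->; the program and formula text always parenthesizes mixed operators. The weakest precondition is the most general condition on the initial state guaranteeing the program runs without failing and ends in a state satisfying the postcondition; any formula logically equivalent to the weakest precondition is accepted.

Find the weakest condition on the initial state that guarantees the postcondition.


Working backward. After the program, the postcondition z - y + 7 = k - d + 3 must hold; in canonical form it is d + z = k + y - 4.
Before d := k + 2: z = y - 6
Before z := 2*y - 5: y = -1
Before skip: y = -1
Before y := 3*k - d: 3*k = d - 1
Answer: WP = 3*k = d - 1


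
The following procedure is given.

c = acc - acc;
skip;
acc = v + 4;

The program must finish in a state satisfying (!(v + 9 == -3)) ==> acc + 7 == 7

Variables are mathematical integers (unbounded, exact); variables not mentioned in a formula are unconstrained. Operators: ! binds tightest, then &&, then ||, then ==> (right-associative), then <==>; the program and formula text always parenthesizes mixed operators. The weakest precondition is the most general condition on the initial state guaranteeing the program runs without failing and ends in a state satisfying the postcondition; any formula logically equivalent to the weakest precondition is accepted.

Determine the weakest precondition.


Working backward. After the program, the postcondition (!(v + 9 == -3)) ==> acc + 7 == 7 must hold; in canonical form it is (!(v == -12)) ==> acc == 0.
Before acc := v + 4: (!(v == -12)) ==> v == -4
Before skip: (!(v == -12)) ==> v == -4
Before c := acc - acc: (!(v == -12)) ==> v == -4
Answer: WP = (!(v == -12)) ==> v == -4


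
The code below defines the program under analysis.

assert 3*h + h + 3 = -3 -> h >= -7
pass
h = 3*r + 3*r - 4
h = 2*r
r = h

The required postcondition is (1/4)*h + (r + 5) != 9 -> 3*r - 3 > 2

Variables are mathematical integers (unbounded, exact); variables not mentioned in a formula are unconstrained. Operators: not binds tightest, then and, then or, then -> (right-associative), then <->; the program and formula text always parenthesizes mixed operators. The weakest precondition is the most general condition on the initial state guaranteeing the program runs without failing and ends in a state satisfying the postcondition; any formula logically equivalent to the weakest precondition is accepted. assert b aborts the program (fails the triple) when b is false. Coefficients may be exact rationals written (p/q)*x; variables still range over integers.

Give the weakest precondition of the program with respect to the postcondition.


Working backward. After the program, the postcondition (1/4)*h + (r + 5) != 9 -> 3*r - 3 > 2 must hold; in canonical form it is (1/4)*h + r != 4 -> 3*r > 5.
Before r := h: (5/4)*h != 4 -> 3*h > 5
Before h := 2*r: (5/2)*r != 4 -> 6*r > 5
Before h := 3*r + 3*r - 4: (5/2)*r != 4 -> 6*r > 5
Before skip: (5/2)*r != 4 -> 6*r > 5
Before assert 3*h + h + 3 = -3 -> h >= -7: (4*h = -6 -> h >= -7) and ((5/2)*r != 4 -> 6*r > 5)
Answer: WP = (4*h = -6 -> h >= -7) and ((5/2)*r != 4 -> 6*r > 5)


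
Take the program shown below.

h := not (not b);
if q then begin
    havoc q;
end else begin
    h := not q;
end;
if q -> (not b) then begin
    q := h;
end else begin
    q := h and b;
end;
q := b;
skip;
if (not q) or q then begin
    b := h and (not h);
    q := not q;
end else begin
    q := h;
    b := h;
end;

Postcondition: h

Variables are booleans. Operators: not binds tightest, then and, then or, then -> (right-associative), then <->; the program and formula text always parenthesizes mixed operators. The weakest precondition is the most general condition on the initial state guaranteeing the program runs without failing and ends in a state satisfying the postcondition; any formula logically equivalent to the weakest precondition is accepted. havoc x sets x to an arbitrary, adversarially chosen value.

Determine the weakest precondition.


Working backward. After the program, h must hold.
Then branch requires h; else branch requires h.
Before the if: h
Before skip: h
Before q := b: h
Then branch requires h; else branch requires h.
Before the if: ((q -> (not b)) -> h) and ((not (q -> (not b))) -> h)
Then branch requires ((not b) -> h) and (b -> h) and h; else branch requires ((q -> (not b)) -> (not q)) and ((not (q -> (not b))) -> (not q)).
Before the if: (q -> (((not b) -> h) and (b -> h) and h)) and ((not q) -> (((q -> (not b)) -> (not q)) and ((not (q -> (not b))) -> (not q))))
Before h := not (not b): (q -> (((not b) -> b) and b)) and ((not q) -> (((q -> (not b)) -> (not q)) and ((not (q -> (not b))) -> (not q))))
Answer: WP = (q -> (((not b) -> b) and b)) and ((not q) -> (((q -> (not b)) -> (not q)) and ((not (q -> (not b))) -> (not q))))


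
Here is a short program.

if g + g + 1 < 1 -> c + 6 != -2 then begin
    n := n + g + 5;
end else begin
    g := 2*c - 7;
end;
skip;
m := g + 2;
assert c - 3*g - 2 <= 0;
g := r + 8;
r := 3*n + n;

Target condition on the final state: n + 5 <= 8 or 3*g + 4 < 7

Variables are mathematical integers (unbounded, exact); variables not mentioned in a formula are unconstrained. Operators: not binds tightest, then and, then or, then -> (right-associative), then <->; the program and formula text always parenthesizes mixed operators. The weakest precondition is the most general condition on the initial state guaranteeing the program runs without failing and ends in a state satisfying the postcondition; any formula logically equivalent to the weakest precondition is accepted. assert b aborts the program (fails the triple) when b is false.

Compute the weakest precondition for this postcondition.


Working backward. After the program, the postcondition n + 5 <= 8 or 3*g + 4 < 7 must hold; in canonical form it is n <= 3 or 3*g < 3.
Before r := 3*n + n: n <= 3 or 3*g < 3
Before g := r + 8: n <= 3 or 3*r < -21
Before assert c - 3*g - 2 <= 0: c <= 3*g + 2 and (n <= 3 or 3*r < -21)
Before m := g + 2: c <= 3*g + 2 and (n <= 3 or 3*r < -21)
Before skip: c <= 3*g + 2 and (n <= 3 or 3*r < -21)
Then branch requires c <= 3*g + 2 and (g + n <= -2 or 3*r < -21); else branch requires 5*c >= 19 and (n <= 3 or 3*r < -21).
Before the if: ((2*g < 0 -> c != -8) -> (c <= 3*g + 2 and (g + n <= -2 or 3*r < -21))) and ((not (2*g < 0 -> c != -8)) -> (5*c >= 19 and (n <= 3 or 3*r < -21)))
Answer: WP = ((2*g < 0 -> c != -8) -> (c <= 3*g + 2 and (g + n <= -2 or 3*r < -21))) and ((not (2*g < 0 -> c != -8)) -> (5*c >= 19 and (n <= 3 or 3*r < -21)))
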